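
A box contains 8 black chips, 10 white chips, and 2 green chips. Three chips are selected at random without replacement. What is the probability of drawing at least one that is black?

P(no black) = 12/20 × 11/19 × 10/18 = 1320/6840 = 11/57.
P(at least one) = 1 − 11/57 = 46/57.

46/57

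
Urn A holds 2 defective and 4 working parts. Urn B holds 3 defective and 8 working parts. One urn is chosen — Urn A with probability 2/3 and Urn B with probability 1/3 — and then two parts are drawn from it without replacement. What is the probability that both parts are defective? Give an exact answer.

From Urn A: P(both defective) = (2/6)(1/5) = 1/15.
From Urn B: P(both defective) = (3/11)(2/10) = 3/55.
Total probability = (2/3)(1/15) + (1/3)(3/55) = 31/495.

31/495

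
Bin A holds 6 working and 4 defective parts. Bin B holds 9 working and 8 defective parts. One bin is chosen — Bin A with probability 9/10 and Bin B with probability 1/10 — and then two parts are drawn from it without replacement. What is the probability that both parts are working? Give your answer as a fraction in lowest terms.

From Bin A: P(both working) = (6/10)(5/9) = 1/3.
From Bin B: P(both working) = (9/17)(8/16) = 9/34.
Total probability = (9/10)(1/3) + (1/10)(9/34) = 111/340.

111/340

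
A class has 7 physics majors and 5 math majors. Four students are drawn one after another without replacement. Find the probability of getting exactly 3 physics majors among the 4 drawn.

One ordering (physics majors drawn first) has probability 7/12 × 6/11 × 5/10 × 5/9 = 1050/11880 = 35/396.
There are C(4,3) = 4 such orderings, each equally likely, so P = 4 × 35/396 = 35/99.

35/99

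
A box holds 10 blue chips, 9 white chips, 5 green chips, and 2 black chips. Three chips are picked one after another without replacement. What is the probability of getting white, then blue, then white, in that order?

3/65

Multiply the probability of each draw given the previous ones:
P = 9/26 × 10/25 × 8/24 = 720/15600 = 3/65.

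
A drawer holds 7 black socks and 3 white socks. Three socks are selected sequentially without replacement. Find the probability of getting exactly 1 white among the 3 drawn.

One ordering (white drawn first) has probability 3/10 × 7/9 × 6/8 = 126/720 = 7/40.
There are C(3,1) = 3 such orderings, each equally likely, so P = 3 × 7/40 = 21/40.

21/40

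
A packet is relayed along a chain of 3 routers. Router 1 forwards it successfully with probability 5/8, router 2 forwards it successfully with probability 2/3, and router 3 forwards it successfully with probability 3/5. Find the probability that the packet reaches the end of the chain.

Multiplying along the chain,
P = 5/8 × 2/3 × 3/5 = 30/120 = 1/4.

1/4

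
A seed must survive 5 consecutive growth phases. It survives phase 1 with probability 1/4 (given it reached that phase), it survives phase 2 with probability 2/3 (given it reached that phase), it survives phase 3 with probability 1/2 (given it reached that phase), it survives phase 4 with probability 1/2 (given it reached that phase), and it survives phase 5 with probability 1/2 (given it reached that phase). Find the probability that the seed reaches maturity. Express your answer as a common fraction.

1/48

The events are sequential, so multiply the conditional probabilities:
P = 1/4 × 2/3 × 1/2 × 1/2 × 1/2 = 2/96 = 1/48.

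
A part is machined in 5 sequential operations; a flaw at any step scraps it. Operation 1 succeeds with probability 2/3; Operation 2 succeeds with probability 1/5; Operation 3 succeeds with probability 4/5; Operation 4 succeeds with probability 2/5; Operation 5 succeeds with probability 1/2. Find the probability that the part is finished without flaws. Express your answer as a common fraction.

8/375

Multiplying along the chain,
P = 2/3 × 1/5 × 4/5 × 2/5 × 1/2 = 16/750 = 8/375.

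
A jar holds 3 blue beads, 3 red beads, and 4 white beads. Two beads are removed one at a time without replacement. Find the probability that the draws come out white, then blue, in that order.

Chain rule:
P = 4/10 × 3/9 = 12/90 = 2/15.

2/15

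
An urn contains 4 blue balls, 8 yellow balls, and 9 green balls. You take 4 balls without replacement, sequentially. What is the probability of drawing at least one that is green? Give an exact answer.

122/133

P(no green) = 12/21 × 11/20 × 10/19 × 9/18 = 11880/143640 = 11/133.
P(at least one) = 1 − 11/133 = 122/133.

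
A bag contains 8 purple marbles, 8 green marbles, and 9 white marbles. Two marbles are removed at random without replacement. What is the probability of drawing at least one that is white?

3/5

P(no white) = 16/25 × 15/24 = 240/600 = 2/5.
P(at least one) = 1 − 2/5 = 3/5.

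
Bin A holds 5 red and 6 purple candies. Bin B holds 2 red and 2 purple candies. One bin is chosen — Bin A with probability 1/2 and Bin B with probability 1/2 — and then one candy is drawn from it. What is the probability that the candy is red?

From Bin A: P(red) = 5/11.
From Bin B: P(red) = 2/4.
Total probability = (1/2)(5/11) + (1/2)(2/4) = 21/44.

21/44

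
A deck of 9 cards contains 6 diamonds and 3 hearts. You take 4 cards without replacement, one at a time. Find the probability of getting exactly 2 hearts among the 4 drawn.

5/14

One ordering (hearts drawn first) has probability 3/9 × 2/8 × 6/7 × 5/6 = 180/3024 = 5/84.
There are C(4,2) = 6 such orderings, each equally likely, so P = 6 × 5/84 = 5/14.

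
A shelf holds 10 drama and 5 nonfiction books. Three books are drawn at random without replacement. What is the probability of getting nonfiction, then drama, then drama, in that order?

15/91

Each draw changes the counts, so multiply the conditional probabilities along the sequence:
P = 5/15 × 10/14 × 9/13 = 450/2730 = 15/91.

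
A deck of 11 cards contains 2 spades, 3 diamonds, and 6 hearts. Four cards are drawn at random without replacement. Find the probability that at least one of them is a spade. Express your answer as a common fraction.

34/55

P(no spades) = 9/11 × 8/10 × 7/9 × 6/8 = 3024/7920 = 21/55.
P(at least one) = 1 − 21/55 = 34/55.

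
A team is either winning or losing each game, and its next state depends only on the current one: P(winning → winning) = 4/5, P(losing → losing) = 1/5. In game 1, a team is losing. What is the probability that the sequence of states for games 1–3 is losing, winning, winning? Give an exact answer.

16/25

Game 1 is given. For each transition, use the conditional probability from the current state:
P(winning | losing) = 4/5; P(winning | winning) = 4/5.
P = 4/5 × 4/5 = 16/25.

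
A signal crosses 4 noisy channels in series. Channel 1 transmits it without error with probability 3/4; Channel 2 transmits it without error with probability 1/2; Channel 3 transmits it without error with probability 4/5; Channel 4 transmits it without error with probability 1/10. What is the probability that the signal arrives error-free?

Multiplying along the chain,
P = 3/4 × 1/2 × 4/5 × 1/10 = 12/400 = 3/100.

3/100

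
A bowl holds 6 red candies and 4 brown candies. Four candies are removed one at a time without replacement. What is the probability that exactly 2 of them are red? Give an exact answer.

One ordering (red drawn first) has probability 6/10 × 5/9 × 4/8 × 3/7 = 360/5040 = 1/14.
There are C(4,2) = 6 such orderings, each equally likely, so P = 6 × 1/14 = 3/7.

3/7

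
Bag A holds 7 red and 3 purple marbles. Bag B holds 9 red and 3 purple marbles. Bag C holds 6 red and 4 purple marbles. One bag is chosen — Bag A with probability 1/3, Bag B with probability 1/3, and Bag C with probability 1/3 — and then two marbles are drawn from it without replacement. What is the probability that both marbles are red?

From Bag A: P(both red) = (7/10)(6/9) = 7/15.
From Bag B: P(both red) = (9/12)(8/11) = 6/11.
From Bag C: P(both red) = (6/10)(5/9) = 1/3.
Total probability = (1/3)(7/15) + (1/3)(6/11) + (1/3)(1/3) = 74/165.

74/165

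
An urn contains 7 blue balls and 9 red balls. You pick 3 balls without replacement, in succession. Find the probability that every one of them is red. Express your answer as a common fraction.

3/20

P(every draw is red) = 9/16 × 8/15 × 7/14 = 504/3360 = 3/20.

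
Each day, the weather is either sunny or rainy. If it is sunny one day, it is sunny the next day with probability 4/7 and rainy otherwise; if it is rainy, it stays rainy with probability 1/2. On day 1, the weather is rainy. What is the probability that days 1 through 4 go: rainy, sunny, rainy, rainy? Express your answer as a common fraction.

3/28

Day 1 is given. For each transition, use the conditional probability from the current state:
P(sunny | rainy) = 1/2; P(rainy | sunny) = 3/7; P(rainy | rainy) = 1/2.
P = 1/2 × 3/7 × 1/2 = 3/28.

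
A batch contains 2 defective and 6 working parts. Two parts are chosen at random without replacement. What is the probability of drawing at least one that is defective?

13/28

P(no defective) = 6/8 × 5/7 = 30/56 = 15/28.
P(at least one) = 1 − 15/28 = 13/28.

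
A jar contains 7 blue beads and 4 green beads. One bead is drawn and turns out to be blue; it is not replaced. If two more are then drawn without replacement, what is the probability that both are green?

2/15

After the first draw, 4 of the remaining 10 beads are green.
P = 4/10 × 3/9 = 12/90 = 2/15.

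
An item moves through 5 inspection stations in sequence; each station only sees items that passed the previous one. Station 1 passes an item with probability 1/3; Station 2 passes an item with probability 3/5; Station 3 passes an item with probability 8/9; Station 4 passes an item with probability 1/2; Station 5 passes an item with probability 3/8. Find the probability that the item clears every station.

The events are sequential, so multiply the conditional probabilities:
P = 1/3 × 3/5 × 8/9 × 1/2 × 3/8 = 72/2160 = 1/30.

1/30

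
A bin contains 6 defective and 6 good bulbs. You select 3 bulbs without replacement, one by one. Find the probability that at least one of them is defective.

P(no defective) = 6/12 × 5/11 × 4/10 = 120/1320 = 1/11.
P(at least one) = 1 − 1/11 = 10/11.

10/11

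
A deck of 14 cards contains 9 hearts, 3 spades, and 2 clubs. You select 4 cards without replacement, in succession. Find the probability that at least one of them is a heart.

996/1001

P(no hearts) = 5/14 × 4/13 × 3/12 × 2/11 = 120/24024 = 5/1001.
P(at least one) = 1 − 5/1001 = 996/1001.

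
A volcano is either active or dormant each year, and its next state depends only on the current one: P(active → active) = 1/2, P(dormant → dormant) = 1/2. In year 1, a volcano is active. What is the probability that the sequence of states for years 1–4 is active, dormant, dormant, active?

1/8

Year 1 is given. For each transition, use the conditional probability from the current state:
P(dormant | active) = 1/2; P(dormant | dormant) = 1/2; P(active | dormant) = 1/2.
P = 1/2 × 1/2 × 1/2 = 1/8.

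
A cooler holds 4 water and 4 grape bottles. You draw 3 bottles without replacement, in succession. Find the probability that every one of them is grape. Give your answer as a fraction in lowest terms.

1/14

P = 4/8 × 3/7 × 2/6 = 24/336 = 1/14.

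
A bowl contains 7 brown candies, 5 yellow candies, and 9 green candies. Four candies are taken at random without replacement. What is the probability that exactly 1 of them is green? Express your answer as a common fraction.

One ordering (green drawn first) has probability 9/21 × 12/20 × 11/19 × 10/18 = 11880/143640 = 11/133.
There are C(4,1) = 4 such orderings, each equally likely, so P = 4 × 11/133 = 44/133.

44/133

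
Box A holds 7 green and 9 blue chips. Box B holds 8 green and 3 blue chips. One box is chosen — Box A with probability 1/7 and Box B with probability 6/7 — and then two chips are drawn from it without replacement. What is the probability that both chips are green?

203/440

From Box A: P(both green) = (7/16)(6/15) = 7/40.
From Box B: P(both green) = (8/11)(7/10) = 28/55.
Total probability = (1/7)(7/40) + (6/7)(28/55) = 203/440.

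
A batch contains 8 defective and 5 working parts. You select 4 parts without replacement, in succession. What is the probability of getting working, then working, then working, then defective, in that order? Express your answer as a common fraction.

Each draw changes the counts, so multiply the conditional probabilities along the sequence:
P = 5/13 × 4/12 × 3/11 × 8/10 = 480/17160 = 4/143.

4/143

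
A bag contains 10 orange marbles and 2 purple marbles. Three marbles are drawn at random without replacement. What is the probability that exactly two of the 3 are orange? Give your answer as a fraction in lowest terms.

9/22

One ordering (orange drawn first) has probability 10/12 × 9/11 × 2/10 = 180/1320 = 3/22.
There are C(3,2) = 3 such orderings, each equally likely, so P = 3 × 3/22 = 9/22.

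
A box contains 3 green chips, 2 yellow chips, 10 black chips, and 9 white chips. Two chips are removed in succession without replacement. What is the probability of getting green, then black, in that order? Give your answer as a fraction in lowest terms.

Each draw changes the counts, so multiply the conditional probabilities along the sequence:
P = 3/24 × 10/23 = 30/552 = 5/92.

5/92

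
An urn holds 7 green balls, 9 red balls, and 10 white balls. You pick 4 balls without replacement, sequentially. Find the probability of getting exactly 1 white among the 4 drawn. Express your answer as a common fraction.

One ordering (white drawn first) has probability 10/26 × 16/25 × 15/24 × 14/23 = 33600/358800 = 28/299.
There are C(4,1) = 4 such orderings, each equally likely, so P = 4 × 28/299 = 112/299.

112/299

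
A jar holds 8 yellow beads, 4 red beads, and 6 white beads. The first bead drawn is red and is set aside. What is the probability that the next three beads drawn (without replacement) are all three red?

1/680

After the first draw, 3 of the remaining 17 beads are red.
P = 3/17 × 2/16 × 1/15 = 6/4080 = 1/680.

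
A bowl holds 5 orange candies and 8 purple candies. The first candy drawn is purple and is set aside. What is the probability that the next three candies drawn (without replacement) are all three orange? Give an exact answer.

With the first candy removed, 5 orange remain out of 12.
P = 5/12 × 4/11 × 3/10 = 60/1320 = 1/22.

1/22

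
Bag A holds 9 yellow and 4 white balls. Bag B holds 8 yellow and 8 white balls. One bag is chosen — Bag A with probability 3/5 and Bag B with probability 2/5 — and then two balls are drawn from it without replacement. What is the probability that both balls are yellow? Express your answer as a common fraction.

From Bag A: P(both yellow) = (9/13)(8/12) = 6/13.
From Bag B: P(both yellow) = (8/16)(7/15) = 7/30.
Total probability = (3/5)(6/13) + (2/5)(7/30) = 361/975.

361/975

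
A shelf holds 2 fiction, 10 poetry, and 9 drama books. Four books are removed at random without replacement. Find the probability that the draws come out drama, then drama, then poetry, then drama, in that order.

Each draw changes the counts, so multiply the conditional probabilities along the sequence:
P = 9/21 × 8/20 × 10/19 × 7/18 = 5040/143640 = 2/57.

2/57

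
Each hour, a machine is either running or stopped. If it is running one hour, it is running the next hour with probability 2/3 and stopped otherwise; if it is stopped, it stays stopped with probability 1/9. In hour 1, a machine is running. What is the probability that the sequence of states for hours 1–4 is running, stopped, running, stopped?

Hour 1 is given. For each transition, use the conditional probability from the current state:
P(stopped | running) = 1/3; P(running | stopped) = 8/9; P(stopped | running) = 1/3.
P = 1/3 × 8/9 × 1/3 = 8/81.

8/81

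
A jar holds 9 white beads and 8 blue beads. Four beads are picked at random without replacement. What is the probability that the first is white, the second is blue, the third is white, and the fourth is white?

6/85

Chain rule:
P = 9/17 × 8/16 × 8/15 × 7/14 = 4032/57120 = 6/85.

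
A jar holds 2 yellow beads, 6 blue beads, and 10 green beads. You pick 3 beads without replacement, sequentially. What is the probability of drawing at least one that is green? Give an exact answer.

95/102

P(no green) = 8/18 × 7/17 × 6/16 = 336/4896 = 7/102.
P(at least one) = 1 − 7/102 = 95/102.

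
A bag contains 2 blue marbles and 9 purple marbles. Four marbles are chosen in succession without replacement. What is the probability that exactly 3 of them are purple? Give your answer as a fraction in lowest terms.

One ordering (purple drawn first) has probability 9/11 × 8/10 × 7/9 × 2/8 = 1008/7920 = 7/55.
There are C(4,3) = 4 such orderings, each equally likely, so P = 4 × 7/55 = 28/55.

28/55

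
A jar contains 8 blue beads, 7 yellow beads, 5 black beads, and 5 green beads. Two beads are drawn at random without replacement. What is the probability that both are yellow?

P(all yellow) = 7/25 × 6/24 = 42/600 = 7/100.

7/100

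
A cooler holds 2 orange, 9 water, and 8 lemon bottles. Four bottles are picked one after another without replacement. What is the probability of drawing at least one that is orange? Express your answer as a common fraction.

22/57

P(no orange) = 17/19 × 16/18 × 15/17 × 14/16 = 57120/93024 = 35/57.
P(at least one) = 1 − 35/57 = 22/57.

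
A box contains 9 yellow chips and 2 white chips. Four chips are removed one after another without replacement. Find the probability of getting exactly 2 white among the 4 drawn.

6/55

One ordering (white drawn first) has probability 2/11 × 1/10 × 9/9 × 8/8 = 144/7920 = 1/55.
There are C(4,2) = 6 such orderings, each equally likely, so P = 6 × 1/55 = 6/55.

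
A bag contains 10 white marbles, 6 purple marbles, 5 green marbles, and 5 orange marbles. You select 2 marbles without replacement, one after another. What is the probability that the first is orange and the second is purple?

Each draw changes the counts, so multiply the conditional probabilities along the sequence:
P = 5/26 × 6/25 = 30/650 = 3/65.

3/65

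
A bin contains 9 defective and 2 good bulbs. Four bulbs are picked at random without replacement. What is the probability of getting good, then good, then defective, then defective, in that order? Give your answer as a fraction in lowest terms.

Chain rule:
P = 2/11 × 1/10 × 9/9 × 8/8 = 144/7920 = 1/55.

1/55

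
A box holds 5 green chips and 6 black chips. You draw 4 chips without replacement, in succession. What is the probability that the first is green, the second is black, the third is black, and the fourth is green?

Each draw changes the counts, so multiply the conditional probabilities along the sequence:
P = 5/11 × 6/10 × 5/9 × 4/8 = 600/7920 = 5/66.

5/66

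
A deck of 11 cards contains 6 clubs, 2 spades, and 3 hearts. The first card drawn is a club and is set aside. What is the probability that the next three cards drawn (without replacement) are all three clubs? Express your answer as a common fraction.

With the first card removed, 5 clubs remain out of 10.
P = 5/10 × 4/9 × 3/8 = 60/720 = 1/12.

1/12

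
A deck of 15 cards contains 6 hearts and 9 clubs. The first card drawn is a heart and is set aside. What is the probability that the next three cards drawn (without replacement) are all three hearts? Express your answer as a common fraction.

After the first draw, 5 of the remaining 14 cards are hearts.
P = 5/14 × 4/13 × 3/12 = 60/2184 = 5/182.

5/182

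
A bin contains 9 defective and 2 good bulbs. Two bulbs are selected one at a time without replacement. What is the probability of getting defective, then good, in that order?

Multiply the probability of each draw given the previous ones:
P = 9/11 × 2/10 = 18/110 = 9/55.

9/55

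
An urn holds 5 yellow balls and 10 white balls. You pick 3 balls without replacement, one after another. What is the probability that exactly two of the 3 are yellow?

One ordering (yellow drawn first) has probability 5/15 × 4/14 × 10/13 = 200/2730 = 20/273.
There are C(3,2) = 3 such orderings, each equally likely, so P = 3 × 20/273 = 20/91.

20/91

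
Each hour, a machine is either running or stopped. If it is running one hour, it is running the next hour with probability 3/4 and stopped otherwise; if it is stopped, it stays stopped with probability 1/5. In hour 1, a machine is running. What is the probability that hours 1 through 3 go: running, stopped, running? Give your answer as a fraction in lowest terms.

1/5

Hour 1 is given. For each transition, use the conditional probability from the current state:
P(stopped | running) = 1/4; P(running | stopped) = 4/5.
P = 1/4 × 4/5 = 4/20 = 1/5.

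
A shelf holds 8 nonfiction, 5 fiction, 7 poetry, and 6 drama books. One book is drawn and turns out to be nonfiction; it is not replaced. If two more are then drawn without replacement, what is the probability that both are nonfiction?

With the first book removed, 7 nonfiction remain out of 25.
P = 7/25 × 6/24 = 42/600 = 7/100.

7/100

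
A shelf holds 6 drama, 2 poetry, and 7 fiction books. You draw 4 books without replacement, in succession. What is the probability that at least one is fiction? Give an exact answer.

P(no fiction) = 8/15 × 7/14 × 6/13 × 5/12 = 1680/32760 = 2/39.
P(at least one) = 1 − 2/39 = 37/39.

37/39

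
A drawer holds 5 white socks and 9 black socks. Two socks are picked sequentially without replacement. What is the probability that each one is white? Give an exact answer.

P(every draw is white) = 5/14 × 4/13 = 20/182 = 10/91.

10/91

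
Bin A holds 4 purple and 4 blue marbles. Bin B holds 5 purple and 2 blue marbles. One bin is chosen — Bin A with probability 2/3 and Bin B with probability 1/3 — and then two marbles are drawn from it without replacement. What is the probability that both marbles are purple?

From Bin A: P(both purple) = (4/8)(3/7) = 3/14.
From Bin B: P(both purple) = (5/7)(4/6) = 10/21.
Total probability = (2/3)(3/14) + (1/3)(10/21) = 19/63.

19/63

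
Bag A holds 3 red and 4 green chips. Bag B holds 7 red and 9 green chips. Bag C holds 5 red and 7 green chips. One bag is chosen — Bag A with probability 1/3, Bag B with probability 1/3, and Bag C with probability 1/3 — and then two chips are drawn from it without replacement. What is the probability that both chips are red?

From Bag A: P(both red) = (3/7)(2/6) = 1/7.
From Bag B: P(both red) = (7/16)(6/15) = 7/40.
From Bag C: P(both red) = (5/12)(4/11) = 5/33.
Total probability = (1/3)(1/7) + (1/3)(7/40) + (1/3)(5/33) = 4337/27720.

4337/27720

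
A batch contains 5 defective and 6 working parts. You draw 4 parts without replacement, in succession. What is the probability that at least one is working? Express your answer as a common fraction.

65/66

P(no working) = 5/11 × 4/10 × 3/9 × 2/8 = 120/7920 = 1/66.
P(at least one) = 1 − 1/66 = 65/66.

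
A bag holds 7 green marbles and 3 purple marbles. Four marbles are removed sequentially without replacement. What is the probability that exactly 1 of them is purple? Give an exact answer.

One ordering (purple drawn first) has probability 3/10 × 7/9 × 6/8 × 5/7 = 630/5040 = 1/8.
There are C(4,1) = 4 such orderings, each equally likely, so P = 4 × 1/8 = 1/2.

1/2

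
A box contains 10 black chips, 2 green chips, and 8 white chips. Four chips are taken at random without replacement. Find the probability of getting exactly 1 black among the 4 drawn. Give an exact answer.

One ordering (black drawn first) has probability 10/20 × 10/19 × 9/18 × 8/17 = 7200/116280 = 20/323.
There are C(4,1) = 4 such orderings, each equally likely, so P = 4 × 20/323 = 80/323.

80/323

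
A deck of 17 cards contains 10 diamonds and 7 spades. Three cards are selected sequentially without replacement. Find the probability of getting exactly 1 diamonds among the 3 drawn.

21/68

One ordering (a diamond drawn first) has probability 10/17 × 7/16 × 6/15 = 420/4080 = 7/68.
There are C(3,1) = 3 such orderings, each equally likely, so P = 3 × 7/68 = 21/68.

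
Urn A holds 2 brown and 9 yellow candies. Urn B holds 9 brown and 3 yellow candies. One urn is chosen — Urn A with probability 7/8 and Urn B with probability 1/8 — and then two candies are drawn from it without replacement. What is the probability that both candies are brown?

37/440

From Urn A: P(both brown) = (2/11)(1/10) = 1/55.
From Urn B: P(both brown) = (9/12)(8/11) = 6/11.
Total probability = (7/8)(1/55) + (1/8)(6/11) = 37/440.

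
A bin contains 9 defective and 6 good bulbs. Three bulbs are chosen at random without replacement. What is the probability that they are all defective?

P(all defective) = 9/15 × 8/14 × 7/13 = 504/2730 = 12/65.

12/65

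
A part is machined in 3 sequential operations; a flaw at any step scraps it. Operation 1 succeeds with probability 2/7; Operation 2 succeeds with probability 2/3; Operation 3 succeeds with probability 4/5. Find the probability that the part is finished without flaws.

Multiplying along the chain,
P = 2/7 × 2/3 × 4/5 = 16/105.

16/105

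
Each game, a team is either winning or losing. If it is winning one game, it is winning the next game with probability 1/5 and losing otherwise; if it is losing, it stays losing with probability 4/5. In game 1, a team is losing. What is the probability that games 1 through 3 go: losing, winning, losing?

4/25

Game 1 is given. For each transition, use the conditional probability from the current state:
P(winning | losing) = 1/5; P(losing | winning) = 4/5.
P = 1/5 × 4/5 = 4/25.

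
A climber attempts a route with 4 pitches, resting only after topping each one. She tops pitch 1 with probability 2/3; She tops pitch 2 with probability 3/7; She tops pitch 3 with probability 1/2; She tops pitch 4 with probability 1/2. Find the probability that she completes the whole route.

1/14

Multiplying along the chain,
P = 2/3 × 3/7 × 1/2 × 1/2 = 6/84 = 1/14.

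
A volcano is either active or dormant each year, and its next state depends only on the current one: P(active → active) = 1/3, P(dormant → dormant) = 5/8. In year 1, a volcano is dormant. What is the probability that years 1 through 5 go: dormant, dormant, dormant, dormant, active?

Year 1 is given. For each transition, use the conditional probability from the current state:
P(dormant | dormant) = 5/8; P(dormant | dormant) = 5/8; P(dormant | dormant) = 5/8; P(active | dormant) = 3/8.
P = 5/8 × 5/8 × 5/8 × 3/8 = 375/4096.

375/4096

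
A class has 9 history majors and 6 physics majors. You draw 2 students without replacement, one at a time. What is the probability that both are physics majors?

P(every draw is a physics major) = 6/15 × 5/14 = 30/210 = 1/7.

1/7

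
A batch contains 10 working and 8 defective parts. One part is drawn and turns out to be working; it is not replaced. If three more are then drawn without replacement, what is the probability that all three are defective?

With the first part removed, 8 defective remain out of 17.
P = 8/17 × 7/16 × 6/15 = 336/4080 = 7/85.

7/85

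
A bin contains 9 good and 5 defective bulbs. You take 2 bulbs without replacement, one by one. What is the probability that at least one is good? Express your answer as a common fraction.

P(no good) = 5/14 × 4/13 = 20/182 = 10/91.
P(at least one) = 1 − 10/91 = 81/91.

81/91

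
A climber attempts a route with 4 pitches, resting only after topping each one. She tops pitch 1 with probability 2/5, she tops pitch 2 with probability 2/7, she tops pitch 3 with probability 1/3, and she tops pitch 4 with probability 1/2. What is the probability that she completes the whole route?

2/105

Multiplying along the chain,
P = 2/5 × 2/7 × 1/3 × 1/2 = 4/210 = 2/105.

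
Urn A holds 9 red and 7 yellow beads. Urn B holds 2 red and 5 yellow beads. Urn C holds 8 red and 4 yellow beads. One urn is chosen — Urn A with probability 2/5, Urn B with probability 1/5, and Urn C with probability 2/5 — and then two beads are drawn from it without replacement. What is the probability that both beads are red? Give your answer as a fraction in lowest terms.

From Urn A: P(both red) = (9/16)(8/15) = 3/10.
From Urn B: P(both red) = (2/7)(1/6) = 1/21.
From Urn C: P(both red) = (8/12)(7/11) = 14/33.
Total probability = (2/5)(3/10) + (1/5)(1/21) + (2/5)(14/33) = 576/1925.

576/1925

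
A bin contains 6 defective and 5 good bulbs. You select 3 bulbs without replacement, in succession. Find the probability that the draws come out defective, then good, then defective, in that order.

Each draw changes the counts, so multiply the conditional probabilities along the sequence:
P = 6/11 × 5/10 × 5/9 = 150/990 = 5/33.

5/33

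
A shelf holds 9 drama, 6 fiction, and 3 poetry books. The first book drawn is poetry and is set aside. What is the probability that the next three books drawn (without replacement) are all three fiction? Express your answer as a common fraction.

1/34

With the first book removed, 6 fiction remain out of 17.
P = 6/17 × 5/16 × 4/15 = 120/4080 = 1/34.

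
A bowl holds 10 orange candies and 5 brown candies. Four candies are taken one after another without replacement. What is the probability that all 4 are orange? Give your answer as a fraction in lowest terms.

P = 10/15 × 9/14 × 8/13 × 7/12 = 5040/32760 = 2/13.

2/13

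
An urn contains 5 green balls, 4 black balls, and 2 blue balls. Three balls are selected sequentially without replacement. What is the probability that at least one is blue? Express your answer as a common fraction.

27/55

P(no blue) = 9/11 × 8/10 × 7/9 = 504/990 = 28/55.
P(at least one) = 1 − 28/55 = 27/55.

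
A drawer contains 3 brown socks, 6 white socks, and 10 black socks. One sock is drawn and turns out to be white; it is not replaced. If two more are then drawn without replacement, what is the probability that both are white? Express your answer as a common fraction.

After the first draw, 5 of the remaining 18 socks are white.
P = 5/18 × 4/17 = 20/306 = 10/153.

10/153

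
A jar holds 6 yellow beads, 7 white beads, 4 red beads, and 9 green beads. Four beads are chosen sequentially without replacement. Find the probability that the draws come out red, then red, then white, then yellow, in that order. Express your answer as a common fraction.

Multiply the probability of each draw given the previous ones:
P = 4/26 × 3/25 × 7/24 × 6/23 = 504/358800 = 21/14950.

21/14950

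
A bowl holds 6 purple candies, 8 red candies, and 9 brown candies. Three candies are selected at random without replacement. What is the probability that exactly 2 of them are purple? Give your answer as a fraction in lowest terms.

255/1771

One ordering (purple drawn first) has probability 6/23 × 5/22 × 17/21 = 510/10626 = 85/1771.
There are C(3,2) = 3 such orderings, each equally likely, so P = 3 × 85/1771 = 255/1771.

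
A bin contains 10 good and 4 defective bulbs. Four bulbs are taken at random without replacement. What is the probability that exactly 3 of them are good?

One ordering (good drawn first) has probability 10/14 × 9/13 × 8/12 × 4/11 = 2880/24024 = 120/1001.
There are C(4,3) = 4 such orderings, each equally likely, so P = 4 × 120/1001 = 480/1001.

480/1001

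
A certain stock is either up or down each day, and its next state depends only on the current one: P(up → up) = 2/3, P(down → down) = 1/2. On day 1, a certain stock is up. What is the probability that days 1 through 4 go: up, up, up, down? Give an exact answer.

Day 1 is given. For each transition, use the conditional probability from the current state:
P(up | up) = 2/3; P(up | up) = 2/3; P(down | up) = 1/3.
P = 2/3 × 2/3 × 1/3 = 4/27.

4/27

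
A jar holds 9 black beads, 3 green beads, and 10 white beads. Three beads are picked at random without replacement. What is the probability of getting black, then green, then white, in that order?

Multiply the probability of each draw given the previous ones:
P = 9/22 × 3/21 × 10/20 = 270/9240 = 9/308.

9/308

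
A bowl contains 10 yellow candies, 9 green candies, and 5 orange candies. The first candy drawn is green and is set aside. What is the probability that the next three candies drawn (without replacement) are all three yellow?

With the first candy removed, 10 yellow remain out of 23.
P = 10/23 × 9/22 × 8/21 = 720/10626 = 120/1771.

120/1771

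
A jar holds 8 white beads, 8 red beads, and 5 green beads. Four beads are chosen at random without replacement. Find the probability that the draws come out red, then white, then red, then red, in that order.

Multiply the probability of each draw given the previous ones:
P = 8/21 × 8/20 × 7/19 × 6/18 = 2688/143640 = 16/855.

16/855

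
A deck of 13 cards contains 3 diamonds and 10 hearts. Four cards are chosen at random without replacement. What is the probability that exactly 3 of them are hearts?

One ordering (hearts drawn first) has probability 10/13 × 9/12 × 8/11 × 3/10 = 2160/17160 = 18/143.
There are C(4,3) = 4 such orderings, each equally likely, so P = 4 × 18/143 = 72/143.

72/143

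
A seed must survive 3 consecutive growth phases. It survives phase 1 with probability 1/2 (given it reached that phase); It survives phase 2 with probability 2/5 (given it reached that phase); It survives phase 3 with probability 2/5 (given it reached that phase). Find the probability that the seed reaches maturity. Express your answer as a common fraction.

The events are sequential, so multiply the conditional probabilities:
P = 1/2 × 2/5 × 2/5 = 4/50 = 2/25.

2/25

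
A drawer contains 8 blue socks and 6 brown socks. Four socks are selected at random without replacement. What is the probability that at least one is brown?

P(no brown) = 8/14 × 7/13 × 6/12 × 5/11 = 1680/24024 = 10/143.
P(at least one) = 1 − 10/143 = 133/143.

133/143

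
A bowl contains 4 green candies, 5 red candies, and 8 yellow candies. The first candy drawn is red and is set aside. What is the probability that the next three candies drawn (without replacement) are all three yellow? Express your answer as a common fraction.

1/10

With the first candy removed, 8 yellow remain out of 16.
P = 8/16 × 7/15 × 6/14 = 336/3360 = 1/10.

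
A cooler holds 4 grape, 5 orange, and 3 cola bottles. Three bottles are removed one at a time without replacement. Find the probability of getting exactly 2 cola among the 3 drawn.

One ordering (cola drawn first) has probability 3/12 × 2/11 × 9/10 = 54/1320 = 9/220.
There are C(3,2) = 3 such orderings, each equally likely, so P = 3 × 9/220 = 27/220.

27/220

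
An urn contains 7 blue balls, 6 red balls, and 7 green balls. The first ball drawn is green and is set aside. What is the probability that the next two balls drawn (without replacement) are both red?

After the first draw, 6 of the remaining 19 balls are red.
P = 6/19 × 5/18 = 30/342 = 5/57.

5/57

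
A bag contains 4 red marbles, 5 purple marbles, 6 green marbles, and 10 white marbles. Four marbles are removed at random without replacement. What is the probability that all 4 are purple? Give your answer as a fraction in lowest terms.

P(every draw is purple) = 5/25 × 4/24 × 3/23 × 2/22 = 120/303600 = 1/2530.

1/2530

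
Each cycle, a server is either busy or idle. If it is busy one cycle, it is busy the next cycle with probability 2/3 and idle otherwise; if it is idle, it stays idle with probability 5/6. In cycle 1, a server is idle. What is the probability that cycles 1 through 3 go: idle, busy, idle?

1/18

Cycle 1 is given. For each transition, use the conditional probability from the current state:
P(busy | idle) = 1/6; P(idle | busy) = 1/3.
P = 1/6 × 1/3 = 1/18.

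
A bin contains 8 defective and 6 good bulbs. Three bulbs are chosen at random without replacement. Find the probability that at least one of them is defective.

86/91

P(no defective) = 6/14 × 5/13 × 4/12 = 120/2184 = 5/91.
P(at least one) = 1 − 5/91 = 86/91.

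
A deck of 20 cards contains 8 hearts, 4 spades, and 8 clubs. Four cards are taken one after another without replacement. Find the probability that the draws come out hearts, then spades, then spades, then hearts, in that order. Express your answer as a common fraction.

28/4845

Multiply the probability of each draw given the previous ones:
P = 8/20 × 4/19 × 3/18 × 7/17 = 672/116280 = 28/4845.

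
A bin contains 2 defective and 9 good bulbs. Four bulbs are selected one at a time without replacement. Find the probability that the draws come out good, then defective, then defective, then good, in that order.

Multiply the probability of each draw given the previous ones:
P = 9/11 × 2/10 × 1/9 × 8/8 = 144/7920 = 1/55.

1/55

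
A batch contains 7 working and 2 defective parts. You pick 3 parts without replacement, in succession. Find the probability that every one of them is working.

5/12

P(every draw is working) = 7/9 × 6/8 × 5/7 = 210/504 = 5/12.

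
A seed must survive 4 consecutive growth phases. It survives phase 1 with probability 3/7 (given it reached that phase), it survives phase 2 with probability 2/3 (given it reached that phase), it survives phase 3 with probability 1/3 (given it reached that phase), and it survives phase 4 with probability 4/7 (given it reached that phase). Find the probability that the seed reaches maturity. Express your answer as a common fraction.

8/147

Multiplying along the chain,
P = 3/7 × 2/3 × 1/3 × 4/7 = 24/441 = 8/147.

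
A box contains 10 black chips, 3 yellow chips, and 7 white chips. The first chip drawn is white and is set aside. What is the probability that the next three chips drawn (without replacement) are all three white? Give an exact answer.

With the first chip removed, 6 white remain out of 19.
P = 6/19 × 5/18 × 4/17 = 120/5814 = 20/969.

20/969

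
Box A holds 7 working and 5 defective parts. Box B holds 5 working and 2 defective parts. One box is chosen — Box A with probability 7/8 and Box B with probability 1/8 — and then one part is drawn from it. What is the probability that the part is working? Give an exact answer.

403/672

From Box A: P(working) = 7/12.
From Box B: P(working) = 5/7.
Total probability = (7/8)(7/12) + (1/8)(5/7) = 403/672.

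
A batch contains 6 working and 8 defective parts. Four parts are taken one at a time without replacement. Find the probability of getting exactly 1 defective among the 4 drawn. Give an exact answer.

One ordering (defective drawn first) has probability 8/14 × 6/13 × 5/12 × 4/11 = 960/24024 = 40/1001.
There are C(4,1) = 4 such orderings, each equally likely, so P = 4 × 40/1001 = 160/1001.

160/1001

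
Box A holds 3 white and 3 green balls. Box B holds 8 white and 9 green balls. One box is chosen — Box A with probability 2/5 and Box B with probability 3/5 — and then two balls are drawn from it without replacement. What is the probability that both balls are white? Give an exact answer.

From Box A: P(both white) = (3/6)(2/5) = 1/5.
From Box B: P(both white) = (8/17)(7/16) = 7/34.
Total probability = (2/5)(1/5) + (3/5)(7/34) = 173/850.

173/850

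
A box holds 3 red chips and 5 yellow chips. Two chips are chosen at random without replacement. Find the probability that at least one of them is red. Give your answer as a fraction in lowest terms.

P(no red) = 5/8 × 4/7 = 20/56 = 5/14.
P(at least one) = 1 − 5/14 = 9/14.

9/14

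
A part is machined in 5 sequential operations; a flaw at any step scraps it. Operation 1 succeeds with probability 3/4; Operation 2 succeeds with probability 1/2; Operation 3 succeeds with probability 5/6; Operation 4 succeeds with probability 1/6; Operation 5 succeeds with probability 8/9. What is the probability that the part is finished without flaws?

Each stage is reached only if all earlier stages succeed, so
P = 3/4 × 1/2 × 5/6 × 1/6 × 8/9 = 120/2592 = 5/108.

5/108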